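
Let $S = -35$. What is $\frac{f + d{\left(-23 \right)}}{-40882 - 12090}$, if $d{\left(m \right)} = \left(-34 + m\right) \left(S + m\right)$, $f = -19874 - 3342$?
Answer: $\frac{9955}{26486} \approx 0.37586$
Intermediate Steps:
$f = -23216$ ($f = -19874 - 3342 = -23216$)
$d{\left(m \right)} = \left(-35 + m\right) \left(-34 + m\right)$ ($d{\left(m \right)} = \left(-34 + m\right) \left(-35 + m\right) = \left(-35 + m\right) \left(-34 + m\right)$)
$\frac{f + d{\left(-23 \right)}}{-40882 - 12090} = \frac{-23216 + \left(1190 + \left(-23\right)^{2} - -1587\right)}{-40882 - 12090} = \frac{-23216 + \left(1190 + 529 + 1587\right)}{-52972} = \left(-23216 + 3306\right) \left(- \frac{1}{52972}\right) = \left(-19910\right) \left(- \frac{1}{52972}\right) = \frac{9955}{26486}$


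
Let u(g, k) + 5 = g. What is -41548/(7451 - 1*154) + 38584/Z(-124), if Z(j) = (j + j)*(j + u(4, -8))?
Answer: -125805069/28275875 ≈ -4.4492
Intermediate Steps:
u(g, k) = -5 + g
Z(j) = 2*j*(-1 + j) (Z(j) = (j + j)*(j + (-5 + 4)) = (2*j)*(j - 1) = (2*j)*(-1 + j) = 2*j*(-1 + j))
-41548/(7451 - 1*154) + 38584/Z(-124) = -41548/(7451 - 1*154) + 38584/((2*(-124)*(-1 - 124))) = -41548/(7451 - 154) + 38584/((2*(-124)*(-125))) = -41548/7297 + 38584/31000 = -41548*1/7297 + 38584*(1/31000) = -41548/7297 + 4823/3875 = -125805069/28275875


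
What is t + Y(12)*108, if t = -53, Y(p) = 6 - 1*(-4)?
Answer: 1027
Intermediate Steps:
Y(p) = 10 (Y(p) = 6 + 4 = 10)
t + Y(12)*108 = -53 + 10*108 = -53 + 1080 = 1027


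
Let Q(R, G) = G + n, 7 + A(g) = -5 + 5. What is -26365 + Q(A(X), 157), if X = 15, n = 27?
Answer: -26181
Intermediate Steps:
A(g) = -7 (A(g) = -7 + (-5 + 5) = -7 + 0 = -7)
Q(R, G) = 27 + G (Q(R, G) = G + 27 = 27 + G)
-26365 + Q(A(X), 157) = -26365 + (27 + 157) = -26365 + 184 = -26181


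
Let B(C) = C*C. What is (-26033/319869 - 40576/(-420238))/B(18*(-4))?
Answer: 1019474345/348419514066624 ≈ 2.9260e-6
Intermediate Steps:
B(C) = C²
(-26033/319869 - 40576/(-420238))/B(18*(-4)) = (-26033/319869 - 40576/(-420238))/((18*(-4))²) = (-26033*1/319869 - 40576*(-1/420238))/((-72)²) = (-26033/319869 + 20288/210119)/5184 = (1019474345/67210554411)*(1/5184) = 1019474345/348419514066624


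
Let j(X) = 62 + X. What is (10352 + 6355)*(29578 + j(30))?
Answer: 495696690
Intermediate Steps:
(10352 + 6355)*(29578 + j(30)) = (10352 + 6355)*(29578 + (62 + 30)) = 16707*(29578 + 92) = 16707*29670 = 495696690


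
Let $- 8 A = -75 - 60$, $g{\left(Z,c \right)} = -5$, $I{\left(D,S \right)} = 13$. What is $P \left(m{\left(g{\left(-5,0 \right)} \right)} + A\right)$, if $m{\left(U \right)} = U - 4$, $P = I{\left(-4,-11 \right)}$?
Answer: $\frac{819}{8} \approx 102.38$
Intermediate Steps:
$P = 13$
$A = \frac{135}{8}$ ($A = - \frac{-75 - 60}{8} = \left(- \frac{1}{8}\right) \left(-135\right) = \frac{135}{8} \approx 16.875$)
$m{\left(U \right)} = -4 + U$
$P \left(m{\left(g{\left(-5,0 \right)} \right)} + A\right) = 13 \left(\left(-4 - 5\right) + \frac{135}{8}\right) = 13 \left(-9 + \frac{135}{8}\right) = 13 \cdot \frac{63}{8} = \frac{819}{8}$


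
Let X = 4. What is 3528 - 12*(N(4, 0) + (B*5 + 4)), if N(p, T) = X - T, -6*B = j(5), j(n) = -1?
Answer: 3422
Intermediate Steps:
B = 1/6 (B = -1/6*(-1) = 1/6 ≈ 0.16667)
N(p, T) = 4 - T
3528 - 12*(N(4, 0) + (B*5 + 4)) = 3528 - 12*((4 - 1*0) + ((1/6)*5 + 4)) = 3528 - 12*((4 + 0) + (5/6 + 4)) = 3528 - 12*(4 + 29/6) = 3528 - 12*53/6 = 3528 - 1*106 = 3528 - 106 = 3422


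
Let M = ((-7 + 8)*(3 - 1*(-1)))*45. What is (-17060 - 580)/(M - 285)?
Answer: 168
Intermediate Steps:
M = 180 (M = (1*(3 + 1))*45 = (1*4)*45 = 4*45 = 180)
(-17060 - 580)/(M - 285) = (-17060 - 580)/(180 - 285) = -17640/(-105) = -17640*(-1/105) = 168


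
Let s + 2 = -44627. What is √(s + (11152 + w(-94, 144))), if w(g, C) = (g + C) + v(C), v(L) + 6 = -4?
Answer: I*√33437 ≈ 182.86*I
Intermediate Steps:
s = -44629 (s = -2 - 44627 = -44629)
v(L) = -10 (v(L) = -6 - 4 = -10)
w(g, C) = -10 + C + g (w(g, C) = (g + C) - 10 = (C + g) - 10 = -10 + C + g)
√(s + (11152 + w(-94, 144))) = √(-44629 + (11152 + (-10 + 144 - 94))) = √(-44629 + (11152 + 40)) = √(-44629 + 11192) = √(-33437) = I*√33437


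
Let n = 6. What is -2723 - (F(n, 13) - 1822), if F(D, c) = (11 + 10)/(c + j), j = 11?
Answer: -7215/8 ≈ -901.88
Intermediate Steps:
F(D, c) = 21/(11 + c) (F(D, c) = (11 + 10)/(c + 11) = 21/(11 + c))
-2723 - (F(n, 13) - 1822) = -2723 - (21/(11 + 13) - 1822) = -2723 - (21/24 - 1822) = -2723 - (21*(1/24) - 1822) = -2723 - (7/8 - 1822) = -2723 - 1*(-14569/8) = -2723 + 14569/8 = -7215/8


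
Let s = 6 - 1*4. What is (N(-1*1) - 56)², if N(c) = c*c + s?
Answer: 2809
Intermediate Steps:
s = 2 (s = 6 - 4 = 2)
N(c) = 2 + c² (N(c) = c*c + 2 = c² + 2 = 2 + c²)
(N(-1*1) - 56)² = ((2 + (-1*1)²) - 56)² = ((2 + (-1)²) - 56)² = ((2 + 1) - 56)² = (3 - 56)² = (-53)² = 2809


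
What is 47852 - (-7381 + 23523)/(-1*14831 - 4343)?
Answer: 458765195/9587 ≈ 47853.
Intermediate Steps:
47852 - (-7381 + 23523)/(-1*14831 - 4343) = 47852 - 16142/(-14831 - 4343) = 47852 - 16142/(-19174) = 47852 - 16142*(-1)/19174 = 47852 - 1*(-8071/9587) = 47852 + 8071/9587 = 458765195/9587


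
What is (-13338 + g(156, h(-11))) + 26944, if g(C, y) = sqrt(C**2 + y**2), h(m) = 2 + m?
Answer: 13606 + 3*sqrt(2713) ≈ 13762.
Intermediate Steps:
(-13338 + g(156, h(-11))) + 26944 = (-13338 + sqrt(156**2 + (2 - 11)**2)) + 26944 = (-13338 + sqrt(24336 + (-9)**2)) + 26944 = (-13338 + sqrt(24336 + 81)) + 26944 = (-13338 + sqrt(24417)) + 26944 = (-13338 + 3*sqrt(2713)) + 26944 = 13606 + 3*sqrt(2713)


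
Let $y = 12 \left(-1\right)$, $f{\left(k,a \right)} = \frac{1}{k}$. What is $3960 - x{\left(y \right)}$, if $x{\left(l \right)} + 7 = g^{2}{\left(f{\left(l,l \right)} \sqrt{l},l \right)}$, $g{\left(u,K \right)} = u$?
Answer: $\frac{47605}{12} \approx 3967.1$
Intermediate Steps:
$y = -12$
$x{\left(l \right)} = -7 + \frac{1}{l}$ ($x{\left(l \right)} = -7 + \left(\frac{\sqrt{l}}{l}\right)^{2} = -7 + \left(\frac{1}{\sqrt{l}}\right)^{2} = -7 + \frac{1}{l}$)
$3960 - x{\left(y \right)} = 3960 - \left(-7 + \frac{1}{-12}\right) = 3960 - \left(-7 - \frac{1}{12}\right) = 3960 - - \frac{85}{12} = 3960 + \frac{85}{12} = \frac{47605}{12}$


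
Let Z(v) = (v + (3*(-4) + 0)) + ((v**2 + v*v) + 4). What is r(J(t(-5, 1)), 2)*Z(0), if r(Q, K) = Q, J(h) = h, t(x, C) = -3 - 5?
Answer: 64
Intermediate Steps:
t(x, C) = -8
Z(v) = -8 + v + 2*v**2 (Z(v) = (v + (-12 + 0)) + ((v**2 + v**2) + 4) = (v - 12) + (2*v**2 + 4) = (-12 + v) + (4 + 2*v**2) = -8 + v + 2*v**2)
r(J(t(-5, 1)), 2)*Z(0) = -8*(-8 + 0 + 2*0**2) = -8*(-8 + 0 + 2*0) = -8*(-8 + 0 + 0) = -8*(-8) = 64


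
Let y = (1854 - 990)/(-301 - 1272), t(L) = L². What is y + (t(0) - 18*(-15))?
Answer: 423846/1573 ≈ 269.45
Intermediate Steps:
y = -864/1573 (y = 864/(-1573) = 864*(-1/1573) = -864/1573 ≈ -0.54927)
y + (t(0) - 18*(-15)) = -864/1573 + (0² - 18*(-15)) = -864/1573 + (0 + 270) = -864/1573 + 270 = 423846/1573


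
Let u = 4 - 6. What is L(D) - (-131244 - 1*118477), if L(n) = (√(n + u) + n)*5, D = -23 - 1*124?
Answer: 248986 + 5*I*√149 ≈ 2.4899e+5 + 61.033*I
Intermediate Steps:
u = -2
D = -147 (D = -23 - 124 = -147)
L(n) = 5*n + 5*√(-2 + n) (L(n) = (√(n - 2) + n)*5 = (√(-2 + n) + n)*5 = (n + √(-2 + n))*5 = 5*n + 5*√(-2 + n))
L(D) - (-131244 - 1*118477) = (5*(-147) + 5*√(-2 - 147)) - (-131244 - 1*118477) = (-735 + 5*√(-149)) - (-131244 - 118477) = (-735 + 5*(I*√149)) - 1*(-249721) = (-735 + 5*I*√149) + 249721 = 248986 + 5*I*√149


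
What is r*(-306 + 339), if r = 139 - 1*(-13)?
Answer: 5016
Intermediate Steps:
r = 152 (r = 139 + 13 = 152)
r*(-306 + 339) = 152*(-306 + 339) = 152*33 = 5016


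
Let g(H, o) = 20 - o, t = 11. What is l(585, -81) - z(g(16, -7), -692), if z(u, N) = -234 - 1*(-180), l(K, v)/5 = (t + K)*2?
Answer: 6014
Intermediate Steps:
l(K, v) = 110 + 10*K (l(K, v) = 5*((11 + K)*2) = 5*(22 + 2*K) = 110 + 10*K)
z(u, N) = -54 (z(u, N) = -234 + 180 = -54)
l(585, -81) - z(g(16, -7), -692) = (110 + 10*585) - 1*(-54) = (110 + 5850) + 54 = 5960 + 54 = 6014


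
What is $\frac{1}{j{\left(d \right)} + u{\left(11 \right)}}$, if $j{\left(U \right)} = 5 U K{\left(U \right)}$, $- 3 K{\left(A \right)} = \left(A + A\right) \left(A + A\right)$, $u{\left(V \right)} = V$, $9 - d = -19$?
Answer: $- \frac{3}{439007} \approx -6.8336 \cdot 10^{-6}$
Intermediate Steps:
$d = 28$ ($d = 9 - -19 = 9 + 19 = 28$)
$K{\left(A \right)} = - \frac{4 A^{2}}{3}$ ($K{\left(A \right)} = - \frac{\left(A + A\right) \left(A + A\right)}{3} = - \frac{2 A 2 A}{3} = - \frac{4 A^{2}}{3}$)
$j{\left(U \right)} = - \frac{20 U^{3}}{3}$ ($j{\left(U \right)} = 5 U \left(- \frac{4 U^{2}}{3}\right) = - \frac{20 U^{3}}{3}$)
$\frac{1}{j{\left(d \right)} + u{\left(11 \right)}} = \frac{1}{- \frac{20 \cdot 28^{3}}{3} + 11} = \frac{1}{\left(- \frac{20}{3}\right) 21952 + 11} = \frac{1}{- \frac{439040}{3} + 11} = \frac{1}{- \frac{439007}{3}} = - \frac{3}{439007}$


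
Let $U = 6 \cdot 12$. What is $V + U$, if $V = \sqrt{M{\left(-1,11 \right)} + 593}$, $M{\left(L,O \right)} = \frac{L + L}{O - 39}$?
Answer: $72 + \frac{19 \sqrt{322}}{14} \approx 96.353$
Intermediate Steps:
$M{\left(L,O \right)} = \frac{2 L}{-39 + O}$
$U = 72$
$V = \frac{19 \sqrt{322}}{14}$ ($V = \sqrt{2 \left(-1\right) \frac{1}{-39 + 11} + 593} = \sqrt{2 \left(-1\right) \frac{1}{-28} + 593} = \sqrt{2 \left(-1\right) \left(- \frac{1}{28}\right) + 593} = \sqrt{\frac{1}{14} + 593} = \sqrt{\frac{8303}{14}} = \frac{19 \sqrt{322}}{14} \approx 24.353$)
$V + U = \frac{19 \sqrt{322}}{14} + 72 = 72 + \frac{19 \sqrt{322}}{14}$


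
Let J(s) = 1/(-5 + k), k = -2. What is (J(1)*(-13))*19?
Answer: 247/7 ≈ 35.286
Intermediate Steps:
J(s) = -1/7 (J(s) = 1/(-5 - 2) = 1/(-7) = -1/7)
(J(1)*(-13))*19 = -1/7*(-13)*19 = (13/7)*19 = 247/7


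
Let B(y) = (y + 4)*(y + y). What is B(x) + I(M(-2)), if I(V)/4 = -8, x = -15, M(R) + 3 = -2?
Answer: 298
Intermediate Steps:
M(R) = -5 (M(R) = -3 - 2 = -5)
I(V) = -32 (I(V) = 4*(-8) = -32)
B(y) = 2*y*(4 + y) (B(y) = (4 + y)*(2*y) = 2*y*(4 + y))
B(x) + I(M(-2)) = 2*(-15)*(4 - 15) - 32 = 2*(-15)*(-11) - 32 = 330 - 32 = 298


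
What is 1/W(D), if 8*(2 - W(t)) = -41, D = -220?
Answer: 8/57 ≈ 0.14035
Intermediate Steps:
W(t) = 57/8 (W(t) = 2 - 1/8*(-41) = 2 + 41/8 = 57/8)
1/W(D) = 1/(57/8) = 8/57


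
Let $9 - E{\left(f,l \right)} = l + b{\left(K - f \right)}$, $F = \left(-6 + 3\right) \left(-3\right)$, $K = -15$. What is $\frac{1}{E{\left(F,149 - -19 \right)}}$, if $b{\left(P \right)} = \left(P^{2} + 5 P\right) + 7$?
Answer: $- \frac{1}{622} \approx -0.0016077$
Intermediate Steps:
$F = 9$ ($F = \left(-3\right) \left(-3\right) = 9$)
$b{\left(P \right)} = 7 + P^{2} + 5 P$
$E{\left(f,l \right)} = 77 - l - \left(-15 - f\right)^{2} + 5 f$ ($E{\left(f,l \right)} = 9 - \left(l + \left(7 + \left(-15 - f\right)^{2} + 5 \left(-15 - f\right)\right)\right) = 9 - \left(l + \left(7 + \left(-15 - f\right)^{2} - \left(75 + 5 f\right)\right)\right) = 9 - \left(l - \left(68 - \left(-15 - f\right)^{2} + 5 f\right)\right) = 9 - \left(-68 + l + \left(-15 - f\right)^{2} - 5 f\right) = 9 + \left(68 - l - \left(-15 - f\right)^{2} + 5 f\right) = 77 - l - \left(-15 - f\right)^{2} + 5 f$)
$\frac{1}{E{\left(F,149 - -19 \right)}} = \frac{1}{77 - \left(149 - -19\right) - \left(15 + 9\right)^{2} + 5 \cdot 9} = \frac{1}{77 - \left(149 + 19\right) - 24^{2} + 45} = \frac{1}{77 - 168 - 576 + 45} = \frac{1}{-622} = - \frac{1}{622}$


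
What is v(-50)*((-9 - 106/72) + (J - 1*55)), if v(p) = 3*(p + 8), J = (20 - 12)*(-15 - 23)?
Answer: 93107/2 ≈ 46554.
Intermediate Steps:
J = -304 (J = 8*(-38) = -304)
v(p) = 24 + 3*p (v(p) = 3*(8 + p) = 24 + 3*p)
v(-50)*((-9 - 106/72) + (J - 1*55)) = (24 + 3*(-50))*((-9 - 106/72) + (-304 - 1*55)) = (24 - 150)*((-9 - 106*1/72) + (-304 - 55)) = -126*((-9 - 53/36) - 359) = -126*(-377/36 - 359) = -126*(-13301/36) = 93107/2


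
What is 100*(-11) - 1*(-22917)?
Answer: 21817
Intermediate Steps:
100*(-11) - 1*(-22917) = -1100 + 22917 = 21817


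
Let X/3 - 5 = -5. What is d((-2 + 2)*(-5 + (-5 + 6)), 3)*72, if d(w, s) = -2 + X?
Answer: -144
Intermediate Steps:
X = 0 (X = 15 + 3*(-5) = 15 - 15 = 0)
d(w, s) = -2 (d(w, s) = -2 + 0 = -2)
d((-2 + 2)*(-5 + (-5 + 6)), 3)*72 = -2*72 = -144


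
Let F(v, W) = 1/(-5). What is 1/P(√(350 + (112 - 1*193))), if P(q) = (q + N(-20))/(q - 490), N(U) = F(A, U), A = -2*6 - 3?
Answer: 4275/6724 - 12245*√269/6724 ≈ -29.232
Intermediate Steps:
A = -15 (A = -12 - 3 = -15)
F(v, W) = -⅕
N(U) = -⅕
P(q) = (-⅕ + q)/(-490 + q) (P(q) = (q - ⅕)/(q - 490) = (-⅕ + q)/(-490 + q))
1/P(√(350 + (112 - 1*193))) = 1/((-⅕ + √(350 + (112 - 1*193)))/(-490 + √(350 + (112 - 1*193)))) = 1/((-⅕ + √(350 + (112 - 193)))/(-490 + √(350 + (112 - 193)))) = 1/((-⅕ + √(350 - 81))/(-490 + √(350 - 81))) = 1/((-⅕ + √269)/(-490 + √269)) = (-490 + √269)/(-⅕ + √269)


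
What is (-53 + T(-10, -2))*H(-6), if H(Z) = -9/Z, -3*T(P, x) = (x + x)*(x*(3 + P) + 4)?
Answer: -87/2 ≈ -43.500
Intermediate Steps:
T(P, x) = -2*x*(4 + x*(3 + P))/3 (T(P, x) = -(x + x)*(x*(3 + P) + 4)/3 = -2*x*(4 + x*(3 + P))/3)
(-53 + T(-10, -2))*H(-6) = (-53 - 2/3*(-2)*(4 + 3*(-2) - 10*(-2)))*(-9/(-6)) = (-53 - 2/3*(-2)*(4 - 6 + 20))*(-9*(-1/6)) = (-53 - 2/3*(-2)*18)*(3/2) = (-53 + 24)*(3/2) = -29*3/2 = -87/2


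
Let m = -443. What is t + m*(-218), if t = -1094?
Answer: 95480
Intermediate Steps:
t + m*(-218) = -1094 - 443*(-218) = -1094 + 96574 = 95480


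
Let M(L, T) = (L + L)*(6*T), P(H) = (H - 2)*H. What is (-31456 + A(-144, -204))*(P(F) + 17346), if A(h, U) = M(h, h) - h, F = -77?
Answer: 5096276080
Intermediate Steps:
P(H) = H*(-2 + H) (P(H) = (-2 + H)*H = H*(-2 + H))
M(L, T) = 12*L*T (M(L, T) = (2*L)*(6*T) = 12*L*T)
A(h, U) = -h + 12*h² (A(h, U) = 12*h*h - h = 12*h² - h = -h + 12*h²)
(-31456 + A(-144, -204))*(P(F) + 17346) = (-31456 - 144*(-1 + 12*(-144)))*(-77*(-2 - 77) + 17346) = (-31456 - 144*(-1 - 1728))*(-77*(-79) + 17346) = (-31456 - 144*(-1729))*(6083 + 17346) = (-31456 + 248976)*23429 = 217520*23429 = 5096276080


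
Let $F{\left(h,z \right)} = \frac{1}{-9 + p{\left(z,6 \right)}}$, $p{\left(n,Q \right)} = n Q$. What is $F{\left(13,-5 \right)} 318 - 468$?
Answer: $- \frac{6190}{13} \approx -476.15$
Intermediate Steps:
$p{\left(n,Q \right)} = Q n$
$F{\left(h,z \right)} = \frac{1}{-9 + 6 z}$
$F{\left(13,-5 \right)} 318 - 468 = \frac{1}{3 \left(-3 + 2 \left(-5\right)\right)} 318 - 468 = \frac{1}{3 \left(-3 - 10\right)} 318 - 468 = \frac{1}{3 \left(-13\right)} 318 - 468 = \frac{1}{3} \left(- \frac{1}{13}\right) 318 - 468 = \left(- \frac{1}{39}\right) 318 - 468 = - \frac{106}{13} - 468 = - \frac{6190}{13}$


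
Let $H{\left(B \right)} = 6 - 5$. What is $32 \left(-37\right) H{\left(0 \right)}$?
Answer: $-1184$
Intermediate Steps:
$H{\left(B \right)} = 1$ ($H{\left(B \right)} = 6 - 5 = 1$)
$32 \left(-37\right) H{\left(0 \right)} = 32 \left(-37\right) 1 = \left(-1184\right) 1 = -1184$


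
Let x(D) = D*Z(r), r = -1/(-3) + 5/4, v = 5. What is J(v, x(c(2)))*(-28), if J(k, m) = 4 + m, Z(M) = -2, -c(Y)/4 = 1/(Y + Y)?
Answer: -168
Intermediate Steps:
c(Y) = -2/Y (c(Y) = -4/(Y + Y) = -4*1/(2*Y) = -2/Y)
r = 19/12 (r = -1*(-1/3) + 5*(1/4) = 1/3 + 5/4 = 19/12 ≈ 1.5833)
x(D) = -2*D (x(D) = D*(-2) = -2*D)
J(v, x(c(2)))*(-28) = (4 - (-4)/2)*(-28) = (4 - 2*(-1))*(-28) = (4 + 2)*(-28) = 6*(-28) = -168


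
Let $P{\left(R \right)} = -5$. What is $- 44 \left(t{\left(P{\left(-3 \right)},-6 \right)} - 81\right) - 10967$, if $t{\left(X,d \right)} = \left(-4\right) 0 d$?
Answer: $-7403$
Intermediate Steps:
$t{\left(X,d \right)} = 0$ ($t{\left(X,d \right)} = 0 d = 0$)
$- 44 \left(t{\left(P{\left(-3 \right)},-6 \right)} - 81\right) - 10967 = - 44 \left(0 - 81\right) - 10967 = \left(-44\right) \left(-81\right) - 10967 = 3564 - 10967 = -7403$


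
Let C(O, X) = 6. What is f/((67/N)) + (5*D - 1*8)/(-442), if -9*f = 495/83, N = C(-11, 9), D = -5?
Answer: 37653/2457962 ≈ 0.015319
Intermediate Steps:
N = 6
f = -55/83 ≈ -0.66265
f/((67/N)) + (5*D - 1*8)/(-442) = -55/(83*(67/6)) + (5*(-5) - 1*8)/(-442) = -55/(83*(67*(1/6))) + (-25 - 8)*(-1/442) = -55/(83*67/6) - 33*(-1/442) = -55/83*6/67 + 33/442 = -330/5561 + 33/442 = 37653/2457962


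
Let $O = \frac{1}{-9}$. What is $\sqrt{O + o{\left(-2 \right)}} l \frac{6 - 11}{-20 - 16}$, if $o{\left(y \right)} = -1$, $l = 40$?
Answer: $\frac{50 i \sqrt{10}}{27} \approx 5.8561 i$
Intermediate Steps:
$O = - \frac{1}{9} \approx -0.11111$
$\sqrt{O + o{\left(-2 \right)}} l \frac{6 - 11}{-20 - 16} = \sqrt{- \frac{1}{9} - 1} \cdot 40 \frac{6 - 11}{-20 - 16} = \sqrt{- \frac{10}{9}} \cdot 40 \left(- \frac{5}{-36}\right) = \frac{i \sqrt{10}}{3} \cdot 40 \left(\left(-5\right) \left(- \frac{1}{36}\right)\right) = \frac{40 i \sqrt{10}}{3} \cdot \frac{5}{36} = \frac{50 i \sqrt{10}}{27}$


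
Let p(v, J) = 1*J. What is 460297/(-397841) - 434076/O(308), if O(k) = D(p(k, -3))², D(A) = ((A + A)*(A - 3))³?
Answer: -83511589345309/72167771778048 ≈ -1.1572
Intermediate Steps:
p(v, J) = J
D(A) = 8*A³*(-3 + A)³ (D(A) = ((2*A)*(-3 + A))³ = (2*A*(-3 + A))³ = 8*A³*(-3 + A)³)
O(k) = 2176782336 (O(k) = (8*(-3)³*(-3 - 3)³)² = (8*(-27)*(-6)³)² = (8*(-27)*(-216))² = 46656² = 2176782336)
460297/(-397841) - 434076/O(308) = 460297/(-397841) - 434076/2176782336 = 460297*(-1/397841) - 434076*1/2176782336 = -460297/397841 - 36173/181398528 = -83511589345309/72167771778048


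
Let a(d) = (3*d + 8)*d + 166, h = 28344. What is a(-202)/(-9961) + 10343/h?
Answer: -3325520305/282334584 ≈ -11.779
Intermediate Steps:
a(d) = 166 + d*(8 + 3*d) (a(d) = (8 + 3*d)*d + 166 = d*(8 + 3*d) + 166 = 166 + d*(8 + 3*d))
a(-202)/(-9961) + 10343/h = (166 + 3*(-202)² + 8*(-202))/(-9961) + 10343/28344 = (166 + 3*40804 - 1616)*(-1/9961) + 10343*(1/28344) = (166 + 122412 - 1616)*(-1/9961) + 10343/28344 = 120962*(-1/9961) + 10343/28344 = -120962/9961 + 10343/28344 = -3325520305/282334584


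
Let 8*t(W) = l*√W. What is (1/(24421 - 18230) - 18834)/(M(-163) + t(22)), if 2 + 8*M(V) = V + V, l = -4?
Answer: 233202586/506001 - 116601293*√22/20746041 ≈ 434.51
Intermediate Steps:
t(W) = -√W/2 (t(W) = (-4*√W)/8 = -√W/2)
M(V) = -¼ + V/4 (M(V) = -¼ + (V + V)/8 = -¼ + (2*V)/8 = -¼ + V/4)
(1/(24421 - 18230) - 18834)/(M(-163) + t(22)) = (1/(24421 - 18230) - 18834)/((-¼ + (¼)*(-163)) - √22/2) = (1/6191 - 18834)/((-¼ - 163/4) - √22/2) = (1/6191 - 18834)/(-41 - √22/2) = -116601293/(6191*(-41 - √22/2))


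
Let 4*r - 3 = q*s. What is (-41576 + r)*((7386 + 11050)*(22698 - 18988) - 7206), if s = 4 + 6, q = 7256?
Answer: -3205490087157/2 ≈ -1.6027e+12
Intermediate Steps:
s = 10
r = 72563/4 (r = ¾ + (7256*10)/4 = ¾ + (¼)*72560 = ¾ + 18140 = 72563/4 ≈ 18141.)
(-41576 + r)*((7386 + 11050)*(22698 - 18988) - 7206) = (-41576 + 72563/4)*((7386 + 11050)*(22698 - 18988) - 7206) = -93741*(18436*3710 - 7206)/4 = -93741*(68397560 - 7206)/4 = -93741/4*68390354 = -3205490087157/2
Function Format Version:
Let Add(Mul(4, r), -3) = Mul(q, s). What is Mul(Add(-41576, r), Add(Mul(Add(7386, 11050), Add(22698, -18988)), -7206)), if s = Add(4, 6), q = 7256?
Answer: Rational(-3205490087157, 2) ≈ -1.6027e+12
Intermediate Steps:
s = 10
r = Rational(72563, 4) (r = Add(Rational(3, 4), Mul(Rational(1, 4), Mul(7256, 10))) = Add(Rational(3, 4), Mul(Rational(1, 4), 72560)) = Add(Rational(3, 4), 18140) = Rational(72563, 4) ≈ 18141.)
Mul(Add(-41576, r), Add(Mul(Add(7386, 11050), Add(22698, -18988)), -7206)) = Mul(Add(-41576, Rational(72563, 4)), Add(Mul(Add(7386, 11050), Add(22698, -18988)), -7206)) = Mul(Rational(-93741, 4), Add(Mul(18436, 3710), -7206)) = Mul(Rational(-93741, 4), Add(68397560, -7206)) = Mul(Rational(-93741, 4), 68390354) = Rational(-3205490087157, 2)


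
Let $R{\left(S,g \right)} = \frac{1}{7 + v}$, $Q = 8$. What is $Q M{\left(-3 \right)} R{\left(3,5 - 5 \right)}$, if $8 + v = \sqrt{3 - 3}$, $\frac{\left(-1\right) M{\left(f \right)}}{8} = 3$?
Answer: $192$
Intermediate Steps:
$M{\left(f \right)} = -24$ ($M{\left(f \right)} = \left(-8\right) 3 = -24$)
$v = -8$ ($v = -8 + \sqrt{3 - 3} = -8 + \sqrt{0} = -8 + 0 = -8$)
$R{\left(S,g \right)} = -1$ ($R{\left(S,g \right)} = \frac{1}{7 - 8} = \frac{1}{-1} = -1$)
$Q M{\left(-3 \right)} R{\left(3,5 - 5 \right)} = 8 \left(-24\right) \left(-1\right) = \left(-192\right) \left(-1\right) = 192$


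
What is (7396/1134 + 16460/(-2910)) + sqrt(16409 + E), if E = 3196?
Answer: 47612/54999 + sqrt(19605) ≈ 140.88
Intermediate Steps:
(7396/1134 + 16460/(-2910)) + sqrt(16409 + E) = (7396/1134 + 16460/(-2910)) + sqrt(16409 + 3196) = (7396*(1/1134) + 16460*(-1/2910)) + sqrt(19605) = (3698/567 - 1646/291) + sqrt(19605) = 47612/54999 + sqrt(19605)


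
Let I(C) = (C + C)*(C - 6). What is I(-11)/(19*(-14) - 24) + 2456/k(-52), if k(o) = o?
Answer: -91461/1885 ≈ -48.520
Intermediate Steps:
I(C) = 2*C*(-6 + C) (I(C) = (2*C)*(-6 + C) = 2*C*(-6 + C))
I(-11)/(19*(-14) - 24) + 2456/k(-52) = (2*(-11)*(-6 - 11))/(19*(-14) - 24) + 2456/(-52) = (2*(-11)*(-17))/(-266 - 24) + 2456*(-1/52) = 374/(-290) - 614/13 = 374*(-1/290) - 614/13 = -187/145 - 614/13 = -91461/1885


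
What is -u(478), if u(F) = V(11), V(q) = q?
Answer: -11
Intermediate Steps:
u(F) = 11
-u(478) = -1*11 = -11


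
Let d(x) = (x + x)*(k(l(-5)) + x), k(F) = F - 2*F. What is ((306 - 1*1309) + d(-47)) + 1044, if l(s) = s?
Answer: 3989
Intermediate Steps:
k(F) = -F
d(x) = 2*x*(5 + x) (d(x) = (x + x)*(-1*(-5) + x) = (2*x)*(5 + x) = 2*x*(5 + x))
((306 - 1*1309) + d(-47)) + 1044 = ((306 - 1*1309) + 2*(-47)*(5 - 47)) + 1044 = ((306 - 1309) + 2*(-47)*(-42)) + 1044 = (-1003 + 3948) + 1044 = 2945 + 1044 = 3989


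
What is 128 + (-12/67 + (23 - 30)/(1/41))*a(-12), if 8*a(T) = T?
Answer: 74875/134 ≈ 558.77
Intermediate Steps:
a(T) = T/8
128 + (-12/67 + (23 - 30)/(1/41))*a(-12) = 128 + (-12/67 + (23 - 30)/(1/41))*((⅛)*(-12)) = 128 + (-12*1/67 - 7/1/41)*(-3/2) = 128 + (-12/67 - 7*41)*(-3/2) = 128 + (-12/67 - 287)*(-3/2) = 128 - 19241/67*(-3/2) = 128 + 57723/134 = 74875/134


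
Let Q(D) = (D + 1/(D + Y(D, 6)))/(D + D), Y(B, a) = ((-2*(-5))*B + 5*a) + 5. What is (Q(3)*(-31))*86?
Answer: -273265/204 ≈ -1339.5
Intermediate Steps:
Y(B, a) = 5 + 5*a + 10*B (Y(B, a) = (10*B + 5*a) + 5 = (5*a + 10*B) + 5 = 5 + 5*a + 10*B)
Q(D) = (D + 1/(35 + 11*D))/(2*D) (Q(D) = (D + 1/(D + (5 + 5*6 + 10*D)))/(D + D) = (D + 1/(D + (5 + 30 + 10*D)))/((2*D)) = (D + 1/(D + (35 + 10*D)))*(1/(2*D)) = (D + 1/(35 + 11*D))*(1/(2*D)) = (D + 1/(35 + 11*D))/(2*D))
(Q(3)*(-31))*86 = (((1/2)*(1 + 11*3**2 + 35*3)/(3*(35 + 11*3)))*(-31))*86 = (((1/2)*(1/3)*(1 + 11*9 + 105)/(35 + 33))*(-31))*86 = (((1/2)*(1/3)*(1 + 99 + 105)/68)*(-31))*86 = (((1/2)*(1/3)*(1/68)*205)*(-31))*86 = ((205/408)*(-31))*86 = -6355/408*86 = -273265/204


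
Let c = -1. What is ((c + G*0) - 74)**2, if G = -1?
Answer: 5625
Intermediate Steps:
((c + G*0) - 74)**2 = ((-1 - 1*0) - 74)**2 = ((-1 + 0) - 74)**2 = (-1 - 74)**2 = (-75)**2 = 5625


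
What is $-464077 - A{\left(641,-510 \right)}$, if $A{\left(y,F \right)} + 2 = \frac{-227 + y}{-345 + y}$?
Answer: $- \frac{68683307}{148} \approx -4.6408 \cdot 10^{5}$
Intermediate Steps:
$A{\left(y,F \right)} = -2 + \frac{-227 + y}{-345 + y}$
$-464077 - A{\left(641,-510 \right)} = -464077 - \frac{463 - 641}{-345 + 641} = -464077 - \frac{463 - 641}{296} = -464077 - \frac{1}{296} \left(-178\right) = -464077 - - \frac{89}{148} = -464077 + \frac{89}{148} = - \frac{68683307}{148}$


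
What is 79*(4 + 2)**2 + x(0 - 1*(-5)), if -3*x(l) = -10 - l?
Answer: 2849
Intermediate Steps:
x(l) = 10/3 + l/3 (x(l) = -(-10 - l)/3 = 10/3 + l/3)
79*(4 + 2)**2 + x(0 - 1*(-5)) = 79*(4 + 2)**2 + (10/3 + (0 - 1*(-5))/3) = 79*6**2 + (10/3 + (0 + 5)/3) = 79*36 + (10/3 + (1/3)*5) = 2844 + (10/3 + 5/3) = 2844 + 5 = 2849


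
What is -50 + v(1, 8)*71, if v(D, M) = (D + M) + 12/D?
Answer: 1441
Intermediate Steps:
v(D, M) = D + M + 12/D
-50 + v(1, 8)*71 = -50 + (1 + 8 + 12/1)*71 = -50 + (1 + 8 + 12*1)*71 = -50 + (1 + 8 + 12)*71 = -50 + 21*71 = -50 + 1491 = 1441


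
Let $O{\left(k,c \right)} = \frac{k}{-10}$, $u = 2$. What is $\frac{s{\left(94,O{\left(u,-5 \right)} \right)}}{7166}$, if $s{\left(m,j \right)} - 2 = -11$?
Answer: $- \frac{9}{7166} \approx -0.0012559$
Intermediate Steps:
$O{\left(k,c \right)} = - \frac{k}{10}$ ($O{\left(k,c \right)} = k \left(- \frac{1}{10}\right) = - \frac{k}{10}$)
$s{\left(m,j \right)} = -9$ ($s{\left(m,j \right)} = 2 - 11 = -9$)
$\frac{s{\left(94,O{\left(u,-5 \right)} \right)}}{7166} = - \frac{9}{7166}$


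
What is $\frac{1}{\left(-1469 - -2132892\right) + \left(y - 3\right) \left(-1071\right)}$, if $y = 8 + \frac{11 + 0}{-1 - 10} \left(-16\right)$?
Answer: $\frac{1}{2108932} \approx 4.7417 \cdot 10^{-7}$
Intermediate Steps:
$y = 24$ ($y = 8 + \frac{11}{-11} \left(-16\right) = 8 + 11 \left(- \frac{1}{11}\right) \left(-16\right) = 8 - -16 = 8 + 16 = 24$)
$\frac{1}{\left(-1469 - -2132892\right) + \left(y - 3\right) \left(-1071\right)} = \frac{1}{\left(-1469 - -2132892\right) + \left(24 - 3\right) \left(-1071\right)} = \frac{1}{\left(-1469 + 2132892\right) + 21 \left(-1071\right)} = \frac{1}{2131423 - 22491} = \frac{1}{2108932}$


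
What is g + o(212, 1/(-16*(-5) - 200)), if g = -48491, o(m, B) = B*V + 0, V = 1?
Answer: -5818921/120 ≈ -48491.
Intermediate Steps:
o(m, B) = B (o(m, B) = B*1 + 0 = B + 0 = B)
g + o(212, 1/(-16*(-5) - 200)) = -48491 + 1/(-16*(-5) - 200) = -48491 + 1/(80 - 200) = -48491 + 1/(-120) = -48491 - 1/120 = -5818921/120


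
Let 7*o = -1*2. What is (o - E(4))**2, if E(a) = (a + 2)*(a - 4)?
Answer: 4/49 ≈ 0.081633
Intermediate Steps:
o = -2/7 (o = (-1*2)/7 = (1/7)*(-2) = -2/7 ≈ -0.28571)
E(a) = (-4 + a)*(2 + a) (E(a) = (2 + a)*(-4 + a) = (-4 + a)*(2 + a))
(o - E(4))**2 = (-2/7 - (-8 + 4**2 - 2*4))**2 = (-2/7 - (-8 + 16 - 8))**2 = (-2/7 - 1*0)**2 = (-2/7 + 0)**2 = (-2/7)**2 = 4/49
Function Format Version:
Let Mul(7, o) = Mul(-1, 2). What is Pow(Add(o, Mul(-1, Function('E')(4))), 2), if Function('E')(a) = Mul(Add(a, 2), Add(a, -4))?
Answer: Rational(4, 49) ≈ 0.081633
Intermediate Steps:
o = Rational(-2, 7) (o = Mul(Rational(1, 7), Mul(-1, 2)) = Mul(Rational(1, 7), -2) = Rational(-2, 7) ≈ -0.28571)
Function('E')(a) = Mul(Add(-4, a), Add(2, a)) (Function('E')(a) = Mul(Add(2, a), Add(-4, a)) = Mul(Add(-4, a), Add(2, a)))
Pow(Add(o, Mul(-1, Function('E')(4))), 2) = Pow(Add(Rational(-2, 7), Mul(-1, Add(-8, Pow(4, 2), Mul(-2, 4)))), 2) = Pow(Add(Rational(-2, 7), Mul(-1, Add(-8, 16, -8))), 2) = Pow(Add(Rational(-2, 7), Mul(-1, 0)), 2) = Pow(Add(Rational(-2, 7), 0), 2) = Pow(Rational(-2, 7), 2) = Rational(4, 49)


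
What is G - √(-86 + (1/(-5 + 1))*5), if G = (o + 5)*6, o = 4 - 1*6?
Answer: 18 - I*√349/2 ≈ 18.0 - 9.3408*I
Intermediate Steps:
o = -2 (o = 4 - 6 = -2)
G = 18 (G = (-2 + 5)*6 = 3*6 = 18)
G - √(-86 + (1/(-5 + 1))*5) = 18 - √(-86 + (1/(-5 + 1))*5) = 18 - √(-86 + (1/(-4))*5) = 18 - √(-86 - ¼*1*5) = 18 - √(-86 - ¼*5) = 18 - √(-86 - 5/4) = 18 - √(-349/4) = 18 - I*√349/2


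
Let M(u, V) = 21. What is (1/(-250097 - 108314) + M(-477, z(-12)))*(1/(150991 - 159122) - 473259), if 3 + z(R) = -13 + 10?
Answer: -28962991050605900/2914239841 ≈ -9.9384e+6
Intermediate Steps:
z(R) = -6 (z(R) = -3 + (-13 + 10) = -3 - 3 = -6)
(1/(-250097 - 108314) + M(-477, z(-12)))*(1/(150991 - 159122) - 473259) = (1/(-250097 - 108314) + 21)*(1/(150991 - 159122) - 473259) = (1/(-358411) + 21)*(1/(-8131) - 473259) = (-1/358411 + 21)*(-1/8131 - 473259) = (7526630/358411)*(-3848068930/8131) = -28962991050605900/2914239841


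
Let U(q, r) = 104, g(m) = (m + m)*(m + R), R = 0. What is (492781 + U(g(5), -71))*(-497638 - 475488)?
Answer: -479639208510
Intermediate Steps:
g(m) = 2*m² (g(m) = (m + m)*(m + 0) = (2*m)*m = 2*m²)
(492781 + U(g(5), -71))*(-497638 - 475488) = (492781 + 104)*(-497638 - 475488) = 492885*(-973126) = -479639208510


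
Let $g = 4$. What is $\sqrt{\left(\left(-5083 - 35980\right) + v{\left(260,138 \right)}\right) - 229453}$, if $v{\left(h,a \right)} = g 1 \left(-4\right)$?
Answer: $2 i \sqrt{67633} \approx 520.13 i$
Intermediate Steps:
$v{\left(h,a \right)} = -16$ ($v{\left(h,a \right)} = 4 \cdot 1 \left(-4\right) = 4 \left(-4\right) = -16$)
$\sqrt{\left(\left(-5083 - 35980\right) + v{\left(260,138 \right)}\right) - 229453} = \sqrt{\left(\left(-5083 - 35980\right) - 16\right) - 229453} = \sqrt{\left(-41063 - 16\right) - 229453} = \sqrt{-41079 - 229453} = \sqrt{-270532} = 2 i \sqrt{67633}$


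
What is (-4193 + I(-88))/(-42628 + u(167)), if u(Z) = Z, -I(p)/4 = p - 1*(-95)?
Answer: 4221/42461 ≈ 0.099409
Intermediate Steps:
I(p) = -380 - 4*p (I(p) = -4*(p - 1*(-95)) = -4*(p + 95) = -4*(95 + p) = -380 - 4*p)
(-4193 + I(-88))/(-42628 + u(167)) = (-4193 + (-380 - 4*(-88)))/(-42628 + 167) = (-4193 + (-380 + 352))/(-42461) = (-4193 - 28)*(-1/42461) = -4221*(-1/42461) = 4221/42461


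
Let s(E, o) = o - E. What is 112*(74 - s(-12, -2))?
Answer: 7168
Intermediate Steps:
112*(74 - s(-12, -2)) = 112*(74 - (-2 - 1*(-12))) = 112*(74 - (-2 + 12)) = 112*(74 - 1*10) = 112*(74 - 10) = 112*64 = 7168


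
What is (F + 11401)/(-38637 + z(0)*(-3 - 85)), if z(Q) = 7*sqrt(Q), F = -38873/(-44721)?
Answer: -509902994/1727885277 ≈ -0.29510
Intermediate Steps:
F = 38873/44721 (F = -38873*(-1/44721) = 38873/44721 ≈ 0.86923)
(F + 11401)/(-38637 + z(0)*(-3 - 85)) = (38873/44721 + 11401)/(-38637 + (7*sqrt(0))*(-3 - 85)) = 509902994/(44721*(-38637 + (7*0)*(-88))) = 509902994/(44721*(-38637 + 0*(-88))) = 509902994/(44721*(-38637 + 0)) = (509902994/44721)/(-38637) = (509902994/44721)*(-1/38637) = -509902994/1727885277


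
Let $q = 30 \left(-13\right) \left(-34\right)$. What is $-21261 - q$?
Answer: $-34521$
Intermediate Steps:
$q = 13260$ ($q = \left(-390\right) \left(-34\right) = 13260$)
$-21261 - q = -21261 - 13260 = -34521$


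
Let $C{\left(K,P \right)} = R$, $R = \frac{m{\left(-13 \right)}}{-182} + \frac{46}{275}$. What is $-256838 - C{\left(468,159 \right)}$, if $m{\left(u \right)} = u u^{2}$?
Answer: $- \frac{988873419}{3850} \approx -2.5685 \cdot 10^{5}$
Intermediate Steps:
$m{\left(u \right)} = u^{3}$
$R = \frac{47119}{3850}$ ($R = \frac{\left(-13\right)^{3}}{-182} + \frac{46}{275} = \left(-2197\right) \left(- \frac{1}{182}\right) + 46 \cdot \frac{1}{275} = \frac{169}{14} + \frac{46}{275} = \frac{47119}{3850} \approx 12.239$)
$C{\left(K,P \right)} = \frac{47119}{3850}$
$-256838 - C{\left(468,159 \right)} = -256838 - \frac{47119}{3850} = - \frac{988873419}{3850}$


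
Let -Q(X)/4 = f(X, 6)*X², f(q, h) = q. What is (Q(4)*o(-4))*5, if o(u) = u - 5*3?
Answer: 24320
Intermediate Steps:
o(u) = -15 + u (o(u) = u - 15 = -15 + u)
Q(X) = -4*X³ (Q(X) = -4*X*X² = -4*X³)
(Q(4)*o(-4))*5 = ((-4*4³)*(-15 - 4))*5 = (-4*64*(-19))*5 = -256*(-19)*5 = 4864*5 = 24320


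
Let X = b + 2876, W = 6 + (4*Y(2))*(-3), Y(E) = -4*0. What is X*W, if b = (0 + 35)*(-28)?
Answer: 11376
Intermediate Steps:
Y(E) = 0
b = -980 (b = 35*(-28) = -980)
W = 6 (W = 6 + (4*0)*(-3) = 6 + 0*(-3) = 6 + 0 = 6)
X = 1896 (X = -980 + 2876 = 1896)
X*W = 1896*6 = 11376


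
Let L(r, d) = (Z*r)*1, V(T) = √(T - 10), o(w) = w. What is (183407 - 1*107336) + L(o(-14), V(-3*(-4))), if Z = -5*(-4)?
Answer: 75791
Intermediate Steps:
Z = 20
V(T) = √(-10 + T)
L(r, d) = 20*r (L(r, d) = (20*r)*1 = 20*r)
(183407 - 1*107336) + L(o(-14), V(-3*(-4))) = (183407 - 1*107336) + 20*(-14) = (183407 - 107336) - 280 = 76071 - 280 = 75791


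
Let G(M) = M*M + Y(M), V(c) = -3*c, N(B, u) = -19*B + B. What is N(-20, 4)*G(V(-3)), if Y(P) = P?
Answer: 32400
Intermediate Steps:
N(B, u) = -18*B
G(M) = M + M² (G(M) = M*M + M = M² + M = M + M²)
N(-20, 4)*G(V(-3)) = (-18*(-20))*((-3*(-3))*(1 - 3*(-3))) = 360*(9*(1 + 9)) = 360*(9*10) = 360*90 = 32400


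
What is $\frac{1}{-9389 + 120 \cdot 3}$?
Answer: $- \frac{1}{9029} \approx -0.00011075$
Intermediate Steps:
$\frac{1}{-9389 + 120 \cdot 3} = \frac{1}{-9389 + 360} = \frac{1}{-9029} = - \frac{1}{9029}$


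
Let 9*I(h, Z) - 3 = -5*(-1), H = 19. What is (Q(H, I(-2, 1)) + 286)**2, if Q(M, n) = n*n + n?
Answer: 542983204/6561 ≈ 82759.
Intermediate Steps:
I(h, Z) = 8/9 (I(h, Z) = 1/3 + (-5*(-1))/9 = 1/3 + (1/9)*5 = 1/3 + 5/9 = 8/9)
Q(M, n) = n + n**2 (Q(M, n) = n**2 + n = n + n**2)
(Q(H, I(-2, 1)) + 286)**2 = (8*(1 + 8/9)/9 + 286)**2 = ((8/9)*(17/9) + 286)**2 = (136/81 + 286)**2 = (23302/81)**2 = 542983204/6561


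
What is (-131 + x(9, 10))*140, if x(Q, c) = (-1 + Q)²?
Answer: -9380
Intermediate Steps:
(-131 + x(9, 10))*140 = (-131 + (-1 + 9)²)*140 = (-131 + 8²)*140 = (-131 + 64)*140 = -67*140 = -9380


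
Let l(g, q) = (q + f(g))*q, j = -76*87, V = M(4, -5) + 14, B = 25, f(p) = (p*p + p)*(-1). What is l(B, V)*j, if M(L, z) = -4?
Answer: 42316800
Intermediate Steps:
f(p) = -p - p² (f(p) = (p² + p)*(-1) = (p + p²)*(-1) = -p - p²)
V = 10 (V = -4 + 14 = 10)
j = -6612
l(g, q) = q*(q - g*(1 + g)) (l(g, q) = (q - g*(1 + g))*q = q*(q - g*(1 + g)))
l(B, V)*j = (10*(10 - 1*25 - 1*25²))*(-6612) = (10*(10 - 25 - 1*625))*(-6612) = (10*(10 - 25 - 625))*(-6612) = (10*(-640))*(-6612) = -6400*(-6612) = 42316800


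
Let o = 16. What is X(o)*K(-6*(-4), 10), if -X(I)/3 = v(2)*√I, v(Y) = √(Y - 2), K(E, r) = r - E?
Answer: 0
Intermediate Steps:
v(Y) = √(-2 + Y)
X(I) = 0 (X(I) = -3*√(-2 + 2)*√I = -3*√0*√I = -0*√I = -3*0 = 0)
X(o)*K(-6*(-4), 10) = 0*(10 - (-6)*(-4)) = 0*(10 - 1*24) = 0*(10 - 24) = 0*(-14) = 0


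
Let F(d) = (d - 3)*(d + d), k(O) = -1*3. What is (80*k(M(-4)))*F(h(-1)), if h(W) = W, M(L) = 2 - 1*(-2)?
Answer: -1920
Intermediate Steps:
M(L) = 4 (M(L) = 2 + 2 = 4)
k(O) = -3
F(d) = 2*d*(-3 + d) (F(d) = (-3 + d)*(2*d) = 2*d*(-3 + d))
(80*k(M(-4)))*F(h(-1)) = (80*(-3))*(2*(-1)*(-3 - 1)) = -480*(-1)*(-4) = -240*8 = -1920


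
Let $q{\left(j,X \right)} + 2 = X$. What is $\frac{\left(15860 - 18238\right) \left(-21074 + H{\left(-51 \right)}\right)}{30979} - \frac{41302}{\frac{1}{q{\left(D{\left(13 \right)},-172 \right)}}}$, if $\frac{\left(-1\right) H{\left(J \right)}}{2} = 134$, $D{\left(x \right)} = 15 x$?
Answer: $\frac{222682821768}{30979} \approx 7.1882 \cdot 10^{6}$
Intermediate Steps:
$q{\left(j,X \right)} = -2 + X$
$H{\left(J \right)} = -268$ ($H{\left(J \right)} = \left(-2\right) 134 = -268$)
$\frac{\left(15860 - 18238\right) \left(-21074 + H{\left(-51 \right)}\right)}{30979} - \frac{41302}{\frac{1}{q{\left(D{\left(13 \right)},-172 \right)}}} = \frac{\left(15860 - 18238\right) \left(-21074 - 268\right)}{30979} - \frac{41302}{\frac{1}{-2 - 172}} = \left(-2378\right) \left(-21342\right) \frac{1}{30979} - \frac{41302}{\frac{1}{-174}} = 50751276 \cdot \frac{1}{30979} - \frac{41302}{- \frac{1}{174}} = \frac{50751276}{30979} - -7186548 = \frac{50751276}{30979} + 7186548 = \frac{222682821768}{30979}$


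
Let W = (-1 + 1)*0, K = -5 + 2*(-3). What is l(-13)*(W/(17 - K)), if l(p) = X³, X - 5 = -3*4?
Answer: 0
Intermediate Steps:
K = -11 (K = -5 - 6 = -11)
X = -7 (X = 5 - 3*4 = 5 - 12 = -7)
W = 0 (W = 0*0 = 0)
l(p) = -343 (l(p) = (-7)³ = -343)
l(-13)*(W/(17 - K)) = -0/(17 - 1*(-11)) = -0/(17 + 11) = -0/28 = -343*0 = 0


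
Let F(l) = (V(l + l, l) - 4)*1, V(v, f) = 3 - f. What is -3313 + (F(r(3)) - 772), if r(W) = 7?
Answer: -4093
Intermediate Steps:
F(l) = -1 - l (F(l) = ((3 - l) - 4)*1 = (-1 - l)*1 = -1 - l)
-3313 + (F(r(3)) - 772) = -3313 + ((-1 - 1*7) - 772) = -3313 + ((-1 - 7) - 772) = -3313 + (-8 - 772) = -3313 - 780 = -4093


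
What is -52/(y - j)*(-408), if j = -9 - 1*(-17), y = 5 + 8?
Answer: 21216/5 ≈ 4243.2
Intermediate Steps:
y = 13
j = 8 (j = -9 + 17 = 8)
-52/(y - j)*(-408) = -52/(13 - 1*8)*(-408) = -52/(13 - 8)*(-408) = -52/5*(-408) = 21216/5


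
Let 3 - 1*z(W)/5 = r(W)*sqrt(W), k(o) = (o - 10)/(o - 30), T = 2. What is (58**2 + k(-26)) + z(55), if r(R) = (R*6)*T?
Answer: 47315/14 - 3300*sqrt(55) ≈ -21094.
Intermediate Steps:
k(o) = (-10 + o)/(-30 + o)
r(R) = 12*R (r(R) = (R*6)*2 = (6*R)*2 = 12*R)
z(W) = 15 - 60*W**(3/2) (z(W) = 15 - 5*12*W*sqrt(W) = 15 - 60*W**(3/2))
(58**2 + k(-26)) + z(55) = (58**2 + (-10 - 26)/(-30 - 26)) + (15 - 3300*sqrt(55)) = (3364 - 36/(-56)) + (15 - 3300*sqrt(55)) = (3364 - 1/56*(-36)) + (15 - 3300*sqrt(55)) = (3364 + 9/14) + (15 - 3300*sqrt(55)) = 47105/14 + (15 - 3300*sqrt(55)) = 47315/14 - 3300*sqrt(55)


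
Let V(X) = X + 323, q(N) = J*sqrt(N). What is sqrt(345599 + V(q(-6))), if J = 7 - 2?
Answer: sqrt(345922 + 5*I*sqrt(6)) ≈ 588.15 + 0.01*I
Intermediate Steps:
J = 5
q(N) = 5*sqrt(N)
V(X) = 323 + X
sqrt(345599 + V(q(-6))) = sqrt(345599 + (323 + 5*sqrt(-6))) = sqrt(345599 + (323 + 5*(I*sqrt(6)))) = sqrt(345599 + (323 + 5*I*sqrt(6))) = sqrt(345922 + 5*I*sqrt(6))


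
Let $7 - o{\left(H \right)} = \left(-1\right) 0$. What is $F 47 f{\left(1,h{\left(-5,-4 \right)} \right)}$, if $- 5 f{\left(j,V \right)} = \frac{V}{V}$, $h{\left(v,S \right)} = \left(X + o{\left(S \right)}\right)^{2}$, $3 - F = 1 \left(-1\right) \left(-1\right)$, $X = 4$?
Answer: $- \frac{94}{5} \approx -18.8$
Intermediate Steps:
$F = 2$ ($F = 3 - 1 \left(-1\right) \left(-1\right) = 3 - \left(-1\right) \left(-1\right) = 3 - 1 = 2$)
$o{\left(H \right)} = 7$ ($o{\left(H \right)} = 7 - \left(-1\right) 0 = 7 - 0 = 7 + 0 = 7$)
$h{\left(v,S \right)} = 121$ ($h{\left(v,S \right)} = \left(4 + 7\right)^{2} = 11^{2} = 121$)
$f{\left(j,V \right)} = - \frac{1}{5}$ ($f{\left(j,V \right)} = - \frac{V \frac{1}{V}}{5} = \left(- \frac{1}{5}\right) 1 = - \frac{1}{5}$)
$F 47 f{\left(1,h{\left(-5,-4 \right)} \right)} = 2 \cdot 47 \left(- \frac{1}{5}\right) = 94 \left(- \frac{1}{5}\right) = - \frac{94}{5}$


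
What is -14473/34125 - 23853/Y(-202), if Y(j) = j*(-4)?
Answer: -825677809/27573000 ≈ -29.945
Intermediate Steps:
Y(j) = -4*j
-14473/34125 - 23853/Y(-202) = -14473/34125 - 23853/((-4*(-202))) = -14473*1/34125 - 23853/808 = -14473/34125 - 23853*1/808 = -14473/34125 - 23853/808 = -825677809/27573000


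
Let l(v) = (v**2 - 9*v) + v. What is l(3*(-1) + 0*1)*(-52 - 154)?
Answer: -6798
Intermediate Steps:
l(v) = v**2 - 8*v
l(3*(-1) + 0*1)*(-52 - 154) = ((3*(-1) + 0*1)*(-8 + (3*(-1) + 0*1)))*(-52 - 154) = ((-3 + 0)*(-8 + (-3 + 0)))*(-206) = -3*(-8 - 3)*(-206) = -3*(-11)*(-206) = 33*(-206) = -6798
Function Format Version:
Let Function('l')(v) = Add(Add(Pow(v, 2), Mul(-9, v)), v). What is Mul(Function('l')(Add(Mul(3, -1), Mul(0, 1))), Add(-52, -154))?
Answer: -6798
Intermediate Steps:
Function('l')(v) = Add(Pow(v, 2), Mul(-8, v))
Mul(Function('l')(Add(Mul(3, -1), Mul(0, 1))), Add(-52, -154)) = Mul(Mul(Add(Mul(3, -1), Mul(0, 1)), Add(-8, Add(Mul(3, -1), Mul(0, 1)))), Add(-52, -154)) = Mul(Mul(Add(-3, 0), Add(-8, Add(-3, 0))), -206) = Mul(Mul(-3, Add(-8, -3)), -206) = Mul(Mul(-3, -11), -206) = Mul(33, -206) = -6798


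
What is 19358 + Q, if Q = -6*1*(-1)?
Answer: 19364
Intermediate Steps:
Q = 6 (Q = -6*(-1) = 6)
19358 + Q = 19358 + 6 = 19364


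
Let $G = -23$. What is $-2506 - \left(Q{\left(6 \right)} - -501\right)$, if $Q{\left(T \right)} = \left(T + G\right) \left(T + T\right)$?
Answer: $-2803$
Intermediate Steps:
$Q{\left(T \right)} = 2 T \left(-23 + T\right)$ ($Q{\left(T \right)} = \left(T - 23\right) \left(T + T\right) = \left(-23 + T\right) 2 T = 2 T \left(-23 + T\right)$)
$-2506 - \left(Q{\left(6 \right)} - -501\right) = -2506 - \left(2 \cdot 6 \left(-23 + 6\right) - -501\right) = -2506 - \left(2 \cdot 6 \left(-17\right) + 501\right) = -2506 - \left(-204 + 501\right) = -2506 - 297 = -2803$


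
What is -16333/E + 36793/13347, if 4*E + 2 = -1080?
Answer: 455898115/7220727 ≈ 63.137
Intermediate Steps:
E = -541/2 (E = -½ + (¼)*(-1080) = -½ - 270 = -541/2 ≈ -270.50)
-16333/E + 36793/13347 = -16333/(-541/2) + 36793/13347 = -16333*(-2/541) + 36793*(1/13347) = 32666/541 + 36793/13347 = 455898115/7220727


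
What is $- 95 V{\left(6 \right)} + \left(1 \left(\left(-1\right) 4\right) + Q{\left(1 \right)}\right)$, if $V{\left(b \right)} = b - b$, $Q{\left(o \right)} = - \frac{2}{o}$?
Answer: $-6$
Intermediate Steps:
$V{\left(b \right)} = 0$
$- 95 V{\left(6 \right)} + \left(1 \left(\left(-1\right) 4\right) + Q{\left(1 \right)}\right) = \left(-95\right) 0 + \left(1 \left(\left(-1\right) 4\right) - \frac{2}{1}\right) = 0 + \left(1 \left(-4\right) - 2\right) = 0 - 6 = -6$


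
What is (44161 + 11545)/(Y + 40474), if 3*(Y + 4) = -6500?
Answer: 83559/57455 ≈ 1.4543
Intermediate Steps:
Y = -6512/3 (Y = -4 + (1/3)*(-6500) = -4 - 6500/3 = -6512/3 ≈ -2170.7)
(44161 + 11545)/(Y + 40474) = (44161 + 11545)/(-6512/3 + 40474) = 55706/(114910/3) = 55706*(3/114910) = 83559/57455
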